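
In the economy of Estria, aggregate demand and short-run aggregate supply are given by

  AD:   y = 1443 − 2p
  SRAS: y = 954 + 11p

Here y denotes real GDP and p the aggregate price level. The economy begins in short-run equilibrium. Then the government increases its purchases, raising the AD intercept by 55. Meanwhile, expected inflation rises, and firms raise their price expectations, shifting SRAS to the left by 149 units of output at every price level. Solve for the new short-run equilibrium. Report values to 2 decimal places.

After both shocks: AD is y = 1498 − 2p and SRAS is y = 805 + 11p.
Setting them equal: 693 = 13p, so p = 53.31.
Substituting into AD, y = 1391.38.

p = 53.31, y = 1391.38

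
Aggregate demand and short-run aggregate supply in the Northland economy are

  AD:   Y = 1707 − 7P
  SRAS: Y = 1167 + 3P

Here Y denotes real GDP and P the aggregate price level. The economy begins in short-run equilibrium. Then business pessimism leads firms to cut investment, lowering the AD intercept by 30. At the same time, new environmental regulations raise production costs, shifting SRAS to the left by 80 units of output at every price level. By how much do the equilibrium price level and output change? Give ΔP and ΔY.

After both shocks: AD is Y = 1677 − 7P and SRAS is Y = 1087 + 3P.
Setting them equal: 590 = 10P, so P = 59.
Y = 1677 − 7·59 = 1264.
Initially P = 54, Y = 1329, so ΔP = +5 and ΔY = -65.

ΔP = +5, ΔY = -65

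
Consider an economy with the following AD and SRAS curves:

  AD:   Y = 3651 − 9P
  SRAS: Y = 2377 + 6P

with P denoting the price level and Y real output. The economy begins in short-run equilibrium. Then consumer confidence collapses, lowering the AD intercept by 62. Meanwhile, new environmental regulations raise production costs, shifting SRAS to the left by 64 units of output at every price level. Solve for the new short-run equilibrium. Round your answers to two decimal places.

After both shocks: AD is Y = 3589 − 9P and SRAS is Y = 2313 + 6P.
Setting them equal: 1276 = 15P, so P = 85.07.
Substituting into AD, Y = 2823.40.

P = 85.07, Y = 2823.40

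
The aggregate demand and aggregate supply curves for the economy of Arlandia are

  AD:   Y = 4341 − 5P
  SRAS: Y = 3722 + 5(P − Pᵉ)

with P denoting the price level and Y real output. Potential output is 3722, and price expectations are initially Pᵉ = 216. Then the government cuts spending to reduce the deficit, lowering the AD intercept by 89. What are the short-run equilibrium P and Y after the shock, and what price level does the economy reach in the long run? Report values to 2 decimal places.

AD shifts left: new AD is Y = 4252 − 5P. With Pᵉ = 216, SRAS is Y = 2642 + 5P.
Short run: 4252 − 5P = 2642 + 5P gives 1610 = 10P, so P = 161.00 and Y = 4252 − 5P = 3447.00.
Y = 3447.00 is below potential 3722; expectations adjust and SRAS shifts right until Y = 3722.
Long run: on the new AD curve, 3722 = 4252 − 5P gives P = 106.00.

Short run: P = 161.00, Y = 3447.00. Long run: P = 106.00.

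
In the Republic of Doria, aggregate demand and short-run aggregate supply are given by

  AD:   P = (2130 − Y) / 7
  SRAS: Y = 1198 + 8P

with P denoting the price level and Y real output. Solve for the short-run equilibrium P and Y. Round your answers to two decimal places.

P = 62.13, Y = 1695.07

Rearrange AD to Y = 2130 − 7P.
Set AD = SRAS: 2130 − 7P = 1198 + 8P, so 932 = 15P and P = 62.13.
Substituting into AD, Y = 2130 − 7P = 1695.07.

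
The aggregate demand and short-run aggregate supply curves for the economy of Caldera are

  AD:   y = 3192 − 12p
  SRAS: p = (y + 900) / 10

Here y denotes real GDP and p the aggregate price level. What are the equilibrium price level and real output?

p = 186, y = 960

Rearrange SRAS to y = 10p − 900.
Set AD = SRAS: 3192 − 12p = 10p − 900, so 4092 = 22p and p = 186.
Then y = 3192 − 12·186 = 960.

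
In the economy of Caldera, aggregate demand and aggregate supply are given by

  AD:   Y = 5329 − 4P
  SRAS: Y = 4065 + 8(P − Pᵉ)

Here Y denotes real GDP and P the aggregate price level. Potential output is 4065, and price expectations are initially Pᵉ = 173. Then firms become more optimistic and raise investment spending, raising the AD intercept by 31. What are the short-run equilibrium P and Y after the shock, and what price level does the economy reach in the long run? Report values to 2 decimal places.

Short run: P = 223.25, Y = 4467.00. Long run: P = 323.75.

AD shifts right: new AD is Y = 5360 − 4P. With Pᵉ = 173, SRAS is Y = 2681 + 8P.
Short run: 5360 − 4P = 2681 + 8P gives 2679 = 12P, so P = 223.25 and Y = 5360 − 4P = 4467.00.
Y = 4467.00 is above potential 4065; expectations adjust and SRAS shifts left until Y = 4065.
Long run: on the new AD curve, 4065 = 5360 − 4P gives P = 323.75.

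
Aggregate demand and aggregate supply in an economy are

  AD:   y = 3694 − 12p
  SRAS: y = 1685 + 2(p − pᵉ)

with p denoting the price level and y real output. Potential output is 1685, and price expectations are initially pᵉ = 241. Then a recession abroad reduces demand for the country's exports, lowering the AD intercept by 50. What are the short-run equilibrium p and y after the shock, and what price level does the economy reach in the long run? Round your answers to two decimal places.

AD shifts left: new AD is y = 3644 − 12p. With pᵉ = 241, SRAS is y = 1203 + 2p.
Short run: 3644 − 12p = 1203 + 2p gives 2441 = 14p, so p = 174.36 and y = 3644 − 12p = 1551.71.
y = 1551.71 is below potential 1685; expectations adjust and SRAS shifts right until y = 1685.
Long run: on the new AD curve, 1685 = 3644 − 12p gives p = 163.25.

Short run: p = 174.36, y = 1551.71. Long run: p = 163.25.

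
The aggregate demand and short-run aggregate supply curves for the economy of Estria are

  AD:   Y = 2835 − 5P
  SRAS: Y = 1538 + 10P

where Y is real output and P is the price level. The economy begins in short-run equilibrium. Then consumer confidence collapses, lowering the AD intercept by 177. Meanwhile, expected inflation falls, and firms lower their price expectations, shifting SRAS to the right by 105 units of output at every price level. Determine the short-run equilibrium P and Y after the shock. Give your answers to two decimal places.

After both shocks: AD is Y = 2658 − 5P and SRAS is Y = 1643 + 10P.
Setting them equal: 1015 = 15P, so P = 67.67.
Substituting into AD, Y = 2319.67.

P = 67.67, Y = 2319.67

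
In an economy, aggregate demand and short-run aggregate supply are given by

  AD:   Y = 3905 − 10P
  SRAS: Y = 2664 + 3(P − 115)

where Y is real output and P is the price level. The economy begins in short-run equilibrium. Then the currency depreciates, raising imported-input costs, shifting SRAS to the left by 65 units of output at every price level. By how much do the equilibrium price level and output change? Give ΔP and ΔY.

ΔP = +5, ΔY = -50

This is a negative supply shock: SRAS shifts left.
New SRAS: Y = 2254 + 3P.
Set AD = SRAS: 3905 − 10P = 2254 + 3P, so 1651 = 13P and P = 127.
Y = 3905 − 10·127 = 2635.
Initially P = 122, Y = 2685, so ΔP = +5 and ΔY = -50.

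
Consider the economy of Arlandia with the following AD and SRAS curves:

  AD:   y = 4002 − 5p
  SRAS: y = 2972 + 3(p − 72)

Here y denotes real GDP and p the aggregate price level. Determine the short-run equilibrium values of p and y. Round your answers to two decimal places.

p = 155.75, y = 3223.25

Write SRAS as y = 2972 + 3p − 216 = 2756 + 3p.
Set AD = SRAS: 4002 − 5p = 2756 + 3p, so 1246 = 8p and p = 155.75.
Substituting into AD, y = 4002 − 5p = 3223.25.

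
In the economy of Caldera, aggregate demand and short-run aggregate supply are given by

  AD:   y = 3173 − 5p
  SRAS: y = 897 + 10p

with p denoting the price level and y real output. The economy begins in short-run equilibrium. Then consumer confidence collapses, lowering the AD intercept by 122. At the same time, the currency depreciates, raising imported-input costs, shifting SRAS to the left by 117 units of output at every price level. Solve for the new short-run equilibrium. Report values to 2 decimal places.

After both shocks: AD is y = 3051 − 5p and SRAS is y = 780 + 10p.
Setting them equal: 2271 = 15p, so p = 151.40.
Substituting into AD, y = 2294.00.

p = 151.40, y = 2294.00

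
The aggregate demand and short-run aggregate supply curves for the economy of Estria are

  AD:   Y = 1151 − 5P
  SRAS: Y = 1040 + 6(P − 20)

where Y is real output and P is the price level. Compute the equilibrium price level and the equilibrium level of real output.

P = 21, Y = 1046

Write SRAS as Y = 1040 + 6P − 120 = 920 + 6P.
Set AD = SRAS: 1151 − 5P = 920 + 6P, so 231 = 11P and P = 21.
Then Y = 1151 − 5·21 = 1046.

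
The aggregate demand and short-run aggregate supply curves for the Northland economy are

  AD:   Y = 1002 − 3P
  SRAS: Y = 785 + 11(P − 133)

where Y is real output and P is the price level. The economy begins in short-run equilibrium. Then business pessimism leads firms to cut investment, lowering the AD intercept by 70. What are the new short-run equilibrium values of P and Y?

This is a negative demand shock: AD shifts left.
New AD: Y = 932 − 3P.
SRAS can be written Y = 11P − 678.
Set AD = SRAS: 932 − 3P = 11P − 678, so 1610 = 14P and P = 115.
Y = 932 − 3·115 = 587.

P = 115, Y = 587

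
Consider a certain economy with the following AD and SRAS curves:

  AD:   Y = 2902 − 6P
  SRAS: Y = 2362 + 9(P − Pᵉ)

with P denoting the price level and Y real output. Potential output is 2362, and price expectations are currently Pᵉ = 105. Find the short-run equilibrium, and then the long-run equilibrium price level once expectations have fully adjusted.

Short run: P = 99, Y = 2308. Long run: P = 90.

Short run: with Pᵉ = 105, SRAS is Y = 1417 + 9P. Setting AD = SRAS gives 1485 = 15P, so P = 99 and Y = 2902 − 6·99 = 2308.
Output 2308 is below potential 2362, so over time expected prices fall and SRAS shifts right until Y returns to 2362.
Long run: Y = 2362 on the AD curve gives 2362 = 2902 − 6P, so P = 90.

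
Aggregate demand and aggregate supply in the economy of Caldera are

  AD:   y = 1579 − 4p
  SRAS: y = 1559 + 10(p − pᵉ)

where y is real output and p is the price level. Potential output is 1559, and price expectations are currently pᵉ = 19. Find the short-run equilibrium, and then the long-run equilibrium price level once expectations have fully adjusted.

Short run: p = 15, y = 1519. Long run: p = 5.

Short run: with pᵉ = 19, SRAS is y = 1369 + 10p. Setting AD = SRAS gives 210 = 14p, so p = 15 and y = 1579 − 4·15 = 1519.
Output 1519 is below potential 1559, so over time expected prices fall and SRAS shifts right until y returns to 1559.
Long run: y = 1559 on the AD curve gives 1559 = 1579 − 4p, so p = 5.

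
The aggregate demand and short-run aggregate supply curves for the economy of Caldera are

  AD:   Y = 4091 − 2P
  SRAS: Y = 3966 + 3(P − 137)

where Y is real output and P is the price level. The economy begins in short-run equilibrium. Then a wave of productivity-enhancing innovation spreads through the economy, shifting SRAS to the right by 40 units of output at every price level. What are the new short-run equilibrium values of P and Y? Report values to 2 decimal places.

P = 99.20, Y = 3892.60

This is a positive supply shock: SRAS shifts right.
New SRAS: Y = 3595 + 3P.
Set AD = SRAS: 4091 − 2P = 3595 + 3P, so 496 = 5P and P = 99.20.
Substituting into AD, Y = 3892.60.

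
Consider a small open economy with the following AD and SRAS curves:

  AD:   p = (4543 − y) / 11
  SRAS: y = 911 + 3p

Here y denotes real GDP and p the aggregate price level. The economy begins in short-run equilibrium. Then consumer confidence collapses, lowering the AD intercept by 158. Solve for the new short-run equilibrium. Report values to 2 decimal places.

p = 248.14, y = 1655.43

This is a negative demand shock: AD shifts left.
New AD: y = 4385 − 11p.
Set AD = SRAS: 4385 − 11p = 911 + 3p, so 3474 = 14p and p = 248.14.
Substituting into AD, y = 1655.43.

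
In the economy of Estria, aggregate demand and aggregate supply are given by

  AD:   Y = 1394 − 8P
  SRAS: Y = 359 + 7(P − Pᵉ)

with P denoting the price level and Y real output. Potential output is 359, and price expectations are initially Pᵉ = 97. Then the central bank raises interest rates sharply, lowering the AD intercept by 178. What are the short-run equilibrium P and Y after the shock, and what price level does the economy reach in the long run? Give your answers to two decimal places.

Short run: P = 102.40, Y = 396.80. Long run: P = 107.13.

AD shifts left: new AD is Y = 1216 − 8P. With Pᵉ = 97, SRAS is Y = 7P − 320.
Short run: 1216 − 8P = 7P − 320 gives 1536 = 15P, so P = 102.40 and Y = 1216 − 8P = 396.80.
Y = 396.80 is above potential 359; expectations adjust and SRAS shifts left until Y = 359.
Long run: on the new AD curve, 359 = 1216 − 8P gives P = 107.13.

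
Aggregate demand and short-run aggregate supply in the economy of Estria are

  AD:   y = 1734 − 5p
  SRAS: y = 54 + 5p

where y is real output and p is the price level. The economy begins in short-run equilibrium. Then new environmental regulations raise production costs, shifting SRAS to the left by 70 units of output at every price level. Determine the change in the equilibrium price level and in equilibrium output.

This is a negative supply shock: SRAS shifts left.
New SRAS: y = 5p − 16.
Set AD = SRAS: 1734 − 5p = 5p − 16, so 1750 = 10p and p = 175.
y = 1734 − 5·175 = 859.
Initially p = 168, y = 894, so Δp = +7 and Δy = -35.

Δp = +7, Δy = -35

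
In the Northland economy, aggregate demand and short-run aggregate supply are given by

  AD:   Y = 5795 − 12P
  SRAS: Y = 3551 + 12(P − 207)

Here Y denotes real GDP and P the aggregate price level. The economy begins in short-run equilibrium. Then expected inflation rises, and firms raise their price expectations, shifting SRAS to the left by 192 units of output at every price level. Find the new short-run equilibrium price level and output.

This is a negative supply shock: SRAS shifts left.
New SRAS: Y = 875 + 12P.
Set AD = SRAS: 5795 − 12P = 875 + 12P, so 4920 = 24P and P = 205.
Y = 5795 − 12·205 = 3335.

P = 205, Y = 3335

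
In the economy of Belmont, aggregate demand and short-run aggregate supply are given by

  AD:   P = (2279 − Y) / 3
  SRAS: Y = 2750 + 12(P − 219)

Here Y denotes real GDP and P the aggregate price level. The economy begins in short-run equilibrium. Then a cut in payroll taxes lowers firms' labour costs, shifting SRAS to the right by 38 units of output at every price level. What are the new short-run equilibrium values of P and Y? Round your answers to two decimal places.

This is a positive supply shock: SRAS shifts right.
New SRAS: Y = 160 + 12P.
Set AD = SRAS: 2279 − 3P = 160 + 12P, so 2119 = 15P and P = 141.27.
Substituting into AD, Y = 1855.20.

P = 141.27, Y = 1855.20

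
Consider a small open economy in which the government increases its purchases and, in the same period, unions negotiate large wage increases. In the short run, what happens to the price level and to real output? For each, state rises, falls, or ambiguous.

Price level: rises; output: ambiguous

The first event is a positive demand shock: AD shifts right, which by itself pushes P up and Y up.
The second is an adverse supply shock: SRAS shifts left, which by itself pushes P up and Y down.
Both shocks push P up, so P rises. The two shocks push Y in opposite directions, so the effect on Y is ambiguous.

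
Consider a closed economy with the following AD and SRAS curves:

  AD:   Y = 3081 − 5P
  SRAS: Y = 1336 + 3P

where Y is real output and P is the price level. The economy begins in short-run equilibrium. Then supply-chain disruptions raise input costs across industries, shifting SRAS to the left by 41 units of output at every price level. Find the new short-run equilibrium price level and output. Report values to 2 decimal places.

P = 223.25, Y = 1964.75

This is a negative supply shock: SRAS shifts left.
New SRAS: Y = 1295 + 3P.
Set AD = SRAS: 3081 − 5P = 1295 + 3P, so 1786 = 8P and P = 223.25.
Substituting into AD, Y = 1964.75.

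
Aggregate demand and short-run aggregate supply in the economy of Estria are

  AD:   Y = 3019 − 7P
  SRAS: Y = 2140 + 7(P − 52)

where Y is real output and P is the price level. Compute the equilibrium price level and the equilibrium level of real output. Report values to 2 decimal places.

P = 88.79, Y = 2397.50

Write SRAS as Y = 2140 + 7P − 364 = 1776 + 7P.
Set AD = SRAS: 3019 − 7P = 1776 + 7P, so 1243 = 14P and P = 88.79.
Substituting into AD, Y = 3019 − 7P = 2397.50.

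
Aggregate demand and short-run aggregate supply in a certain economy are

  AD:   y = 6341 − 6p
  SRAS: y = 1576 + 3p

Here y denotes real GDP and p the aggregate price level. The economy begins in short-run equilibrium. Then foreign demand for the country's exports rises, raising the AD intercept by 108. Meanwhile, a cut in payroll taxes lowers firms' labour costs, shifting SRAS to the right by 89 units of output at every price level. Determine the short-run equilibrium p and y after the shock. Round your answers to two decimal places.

After both shocks: AD is y = 6449 − 6p and SRAS is y = 1665 + 3p.
Setting them equal: 4784 = 9p, so p = 531.56.
Substituting into AD, y = 3259.67.

p = 531.56, y = 3259.67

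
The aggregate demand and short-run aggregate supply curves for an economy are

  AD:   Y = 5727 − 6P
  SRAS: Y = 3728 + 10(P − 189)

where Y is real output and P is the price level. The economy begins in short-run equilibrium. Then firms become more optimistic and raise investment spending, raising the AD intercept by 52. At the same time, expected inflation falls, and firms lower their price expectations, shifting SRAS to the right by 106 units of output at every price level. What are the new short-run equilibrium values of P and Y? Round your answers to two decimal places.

After both shocks: AD is Y = 5779 − 6P and SRAS is Y = 1944 + 10P.
Setting them equal: 3835 = 16P, so P = 239.69.
Substituting into AD, Y = 4340.88.

P = 239.69, Y = 4340.88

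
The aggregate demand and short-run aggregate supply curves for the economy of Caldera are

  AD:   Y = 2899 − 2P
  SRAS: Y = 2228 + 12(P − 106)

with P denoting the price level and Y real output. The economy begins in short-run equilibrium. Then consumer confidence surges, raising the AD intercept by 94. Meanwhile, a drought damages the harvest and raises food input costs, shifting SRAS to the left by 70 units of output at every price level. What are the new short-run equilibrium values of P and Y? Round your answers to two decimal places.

After both shocks: AD is Y = 2993 − 2P and SRAS is Y = 886 + 12P.
Setting them equal: 2107 = 14P, so P = 150.50.
Substituting into AD, Y = 2692.00.

P = 150.50, Y = 2692.00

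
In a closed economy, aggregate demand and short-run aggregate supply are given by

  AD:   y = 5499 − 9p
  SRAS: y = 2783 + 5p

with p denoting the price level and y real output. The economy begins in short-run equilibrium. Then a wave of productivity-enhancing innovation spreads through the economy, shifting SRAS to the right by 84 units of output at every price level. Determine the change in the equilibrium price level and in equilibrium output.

This is a positive supply shock: SRAS shifts right.
New SRAS: y = 2867 + 5p.
Set AD = SRAS: 5499 − 9p = 2867 + 5p, so 2632 = 14p and p = 188.
y = 5499 − 9·188 = 3807.
Initially p = 194, y = 3753, so Δp = -6 and Δy = +54.

Δp = -6, Δy = +54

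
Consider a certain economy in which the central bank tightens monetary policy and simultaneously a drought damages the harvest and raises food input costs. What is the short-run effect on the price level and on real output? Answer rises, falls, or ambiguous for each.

The first event is a negative demand shock: AD shifts left, which by itself pushes P down and Y down.
The second is an adverse supply shock: SRAS shifts left, which by itself pushes P up and Y down.
The two shocks push P in opposite directions, so the effect on P is ambiguous. Both shocks push Y down, so Y falls.

Price level: ambiguous; output: falls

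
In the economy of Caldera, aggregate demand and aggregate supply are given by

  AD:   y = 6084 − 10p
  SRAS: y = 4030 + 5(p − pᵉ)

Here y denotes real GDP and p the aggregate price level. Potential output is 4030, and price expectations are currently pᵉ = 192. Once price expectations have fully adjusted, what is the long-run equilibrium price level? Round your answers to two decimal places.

Long-run p = 205.40

Short run: with pᵉ = 192, SRAS is y = 3070 + 5p. Setting AD = SRAS gives 3014 = 15p, so p = 200.93 and y = 6084 − 10p = 4074.67.
Output 4074.67 is above potential 4030, so over time expected prices rise and SRAS shifts left until y returns to 4030.
Long run: y = 4030 on the AD curve gives 4030 = 6084 − 10p, so p = 205.40.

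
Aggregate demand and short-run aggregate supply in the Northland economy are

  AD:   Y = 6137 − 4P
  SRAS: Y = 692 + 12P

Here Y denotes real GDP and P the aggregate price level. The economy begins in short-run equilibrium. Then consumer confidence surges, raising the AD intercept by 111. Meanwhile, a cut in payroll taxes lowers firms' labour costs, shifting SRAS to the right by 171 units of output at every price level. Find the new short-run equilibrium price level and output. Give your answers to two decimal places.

P = 336.56, Y = 4901.75

After both shocks: AD is Y = 6248 − 4P and SRAS is Y = 863 + 12P.
Setting them equal: 5385 = 16P, so P = 336.56.
Substituting into AD, Y = 4901.75.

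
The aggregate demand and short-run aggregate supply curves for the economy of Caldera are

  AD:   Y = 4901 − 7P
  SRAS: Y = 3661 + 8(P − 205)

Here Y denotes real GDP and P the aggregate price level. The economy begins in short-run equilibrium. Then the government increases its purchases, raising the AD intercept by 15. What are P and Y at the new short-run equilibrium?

P = 193, Y = 3565

This is a positive demand shock: AD shifts right.
New AD: Y = 4916 − 7P.
SRAS can be written Y = 2021 + 8P.
Set AD = SRAS: 4916 − 7P = 2021 + 8P, so 2895 = 15P and P = 193.
Y = 4916 − 7·193 = 3565.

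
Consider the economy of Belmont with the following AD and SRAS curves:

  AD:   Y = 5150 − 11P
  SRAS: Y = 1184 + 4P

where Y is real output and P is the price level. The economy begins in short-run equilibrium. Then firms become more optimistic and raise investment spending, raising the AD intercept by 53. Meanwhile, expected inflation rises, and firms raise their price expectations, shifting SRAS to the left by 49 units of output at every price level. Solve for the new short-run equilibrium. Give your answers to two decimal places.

After both shocks: AD is Y = 5203 − 11P and SRAS is Y = 1135 + 4P.
Setting them equal: 4068 = 15P, so P = 271.20.
Substituting into AD, Y = 2219.80.

P = 271.20, Y = 2219.80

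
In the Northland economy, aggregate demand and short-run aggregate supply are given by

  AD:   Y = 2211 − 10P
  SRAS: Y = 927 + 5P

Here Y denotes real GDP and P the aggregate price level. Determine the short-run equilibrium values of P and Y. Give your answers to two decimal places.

Set AD = SRAS: 2211 − 10P = 927 + 5P, so 1284 = 15P and P = 85.60.
Substituting into AD, Y = 2211 − 10P = 1355.00.

P = 85.60, Y = 1355.00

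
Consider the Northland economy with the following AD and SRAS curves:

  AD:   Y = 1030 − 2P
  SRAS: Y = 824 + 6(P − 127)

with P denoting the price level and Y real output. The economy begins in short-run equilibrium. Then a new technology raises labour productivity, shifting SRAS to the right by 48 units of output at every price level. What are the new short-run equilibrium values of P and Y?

P = 115, Y = 800

This is a positive supply shock: SRAS shifts right.
New SRAS: Y = 110 + 6P.
Set AD = SRAS: 1030 − 2P = 110 + 6P, so 920 = 8P and P = 115.
Y = 1030 − 2·115 = 800.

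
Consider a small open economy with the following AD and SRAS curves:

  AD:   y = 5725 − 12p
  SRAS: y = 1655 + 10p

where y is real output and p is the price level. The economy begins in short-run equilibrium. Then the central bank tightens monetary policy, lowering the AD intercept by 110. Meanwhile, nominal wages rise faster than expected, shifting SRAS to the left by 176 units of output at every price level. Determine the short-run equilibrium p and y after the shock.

p = 188, y = 3359

After both shocks: AD is y = 5615 − 12p and SRAS is y = 1479 + 10p.
Setting them equal: 4136 = 22p, so p = 188.
y = 5615 − 12·188 = 3359.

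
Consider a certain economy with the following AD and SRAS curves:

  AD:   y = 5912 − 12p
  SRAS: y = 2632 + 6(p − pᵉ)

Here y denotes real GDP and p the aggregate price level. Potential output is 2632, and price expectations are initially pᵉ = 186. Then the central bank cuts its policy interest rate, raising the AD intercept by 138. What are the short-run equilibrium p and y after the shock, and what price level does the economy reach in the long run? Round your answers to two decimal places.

AD shifts right: new AD is y = 6050 − 12p. With pᵉ = 186, SRAS is y = 1516 + 6p.
Short run: 6050 − 12p = 1516 + 6p gives 4534 = 18p, so p = 251.89 and y = 6050 − 12p = 3027.33.
y = 3027.33 is above potential 2632; expectations adjust and SRAS shifts left until y = 2632.
Long run: on the new AD curve, 2632 = 6050 − 12p gives p = 284.83.

Short run: p = 251.89, y = 3027.33. Long run: p = 284.83.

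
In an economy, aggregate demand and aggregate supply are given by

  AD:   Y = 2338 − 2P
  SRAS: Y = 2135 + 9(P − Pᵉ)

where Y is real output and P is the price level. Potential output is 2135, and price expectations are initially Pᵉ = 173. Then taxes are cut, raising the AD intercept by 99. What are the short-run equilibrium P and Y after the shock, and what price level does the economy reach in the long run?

Short run: P = 169, Y = 2099. Long run: P = 151.

AD shifts right: new AD is Y = 2437 − 2P. With Pᵉ = 173, SRAS is Y = 578 + 9P.
Short run: 2437 − 2P = 578 + 9P gives 1859 = 11P, so P = 169 and Y = 2437 − 2·169 = 2099.
Y = 2099 is below potential 2135; expectations adjust and SRAS shifts right until Y = 2135.
Long run: on the new AD curve, 2135 = 2437 − 2P gives P = 151.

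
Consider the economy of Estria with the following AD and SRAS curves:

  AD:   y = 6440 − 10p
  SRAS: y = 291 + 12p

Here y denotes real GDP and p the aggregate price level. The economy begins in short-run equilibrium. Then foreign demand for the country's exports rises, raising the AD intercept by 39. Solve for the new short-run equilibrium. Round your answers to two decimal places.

p = 281.27, y = 3666.27

This is a positive demand shock: AD shifts right.
New AD: y = 6479 − 10p.
Set AD = SRAS: 6479 − 10p = 291 + 12p, so 6188 = 22p and p = 281.27.
Substituting into AD, y = 3666.27.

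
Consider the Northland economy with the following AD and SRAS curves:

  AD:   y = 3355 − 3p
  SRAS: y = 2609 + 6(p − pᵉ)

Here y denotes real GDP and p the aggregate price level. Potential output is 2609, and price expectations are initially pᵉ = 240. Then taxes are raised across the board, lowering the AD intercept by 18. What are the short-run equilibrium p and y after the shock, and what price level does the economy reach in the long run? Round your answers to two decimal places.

Short run: p = 240.89, y = 2614.33. Long run: p = 242.67.

AD shifts left: new AD is y = 3337 − 3p. With pᵉ = 240, SRAS is y = 1169 + 6p.
Short run: 3337 − 3p = 1169 + 6p gives 2168 = 9p, so p = 240.89 and y = 3337 − 3p = 2614.33.
y = 2614.33 is above potential 2609; expectations adjust and SRAS shifts left until y = 2609.
Long run: on the new AD curve, 2609 = 3337 − 3p gives p = 242.67.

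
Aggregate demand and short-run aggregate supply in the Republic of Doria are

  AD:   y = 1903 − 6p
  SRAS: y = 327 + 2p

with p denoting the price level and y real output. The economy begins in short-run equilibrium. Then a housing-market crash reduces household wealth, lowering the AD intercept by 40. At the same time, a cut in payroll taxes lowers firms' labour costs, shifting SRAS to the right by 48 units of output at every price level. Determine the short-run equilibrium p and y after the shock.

p = 186, y = 747

After both shocks: AD is y = 1863 − 6p and SRAS is y = 375 + 2p.
Setting them equal: 1488 = 8p, so p = 186.
y = 1863 − 6·186 = 747.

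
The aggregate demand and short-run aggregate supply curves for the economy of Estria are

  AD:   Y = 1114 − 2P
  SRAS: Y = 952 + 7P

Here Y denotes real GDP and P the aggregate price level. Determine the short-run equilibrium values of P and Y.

P = 18, Y = 1078

Set AD = SRAS: 1114 − 2P = 952 + 7P, so 162 = 9P and P = 18.
Then Y = 1114 − 2·18 = 1078.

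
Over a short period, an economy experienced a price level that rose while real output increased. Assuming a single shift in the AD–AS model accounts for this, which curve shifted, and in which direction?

AD shifted right

P rose and Y rose. An AD shift moves P and Y in the same direction; an SRAS shift moves them in opposite directions.
Here P and Y moved in the same direction, so the AD curve shifted.
Since Y rose, AD shifted right.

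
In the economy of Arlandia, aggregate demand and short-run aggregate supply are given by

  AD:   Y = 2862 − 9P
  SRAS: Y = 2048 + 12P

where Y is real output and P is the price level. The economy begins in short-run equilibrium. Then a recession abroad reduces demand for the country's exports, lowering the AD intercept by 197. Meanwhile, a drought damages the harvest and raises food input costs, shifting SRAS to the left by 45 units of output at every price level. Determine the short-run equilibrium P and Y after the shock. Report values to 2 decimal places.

P = 31.52, Y = 2381.29

After both shocks: AD is Y = 2665 − 9P and SRAS is Y = 2003 + 12P.
Setting them equal: 662 = 21P, so P = 31.52.
Substituting into AD, Y = 2381.29.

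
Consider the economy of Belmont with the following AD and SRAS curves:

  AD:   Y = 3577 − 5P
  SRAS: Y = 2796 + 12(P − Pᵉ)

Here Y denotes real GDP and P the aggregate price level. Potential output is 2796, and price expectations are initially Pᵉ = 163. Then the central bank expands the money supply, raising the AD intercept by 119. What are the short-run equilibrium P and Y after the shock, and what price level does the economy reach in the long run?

AD shifts right: new AD is Y = 3696 − 5P. With Pᵉ = 163, SRAS is Y = 840 + 12P.
Short run: 3696 − 5P = 840 + 12P gives 2856 = 17P, so P = 168 and Y = 3696 − 5·168 = 2856.
Y = 2856 is above potential 2796; expectations adjust and SRAS shifts left until Y = 2796.
Long run: on the new AD curve, 2796 = 3696 − 5P gives P = 180.

Short run: P = 168, Y = 2856. Long run: P = 180.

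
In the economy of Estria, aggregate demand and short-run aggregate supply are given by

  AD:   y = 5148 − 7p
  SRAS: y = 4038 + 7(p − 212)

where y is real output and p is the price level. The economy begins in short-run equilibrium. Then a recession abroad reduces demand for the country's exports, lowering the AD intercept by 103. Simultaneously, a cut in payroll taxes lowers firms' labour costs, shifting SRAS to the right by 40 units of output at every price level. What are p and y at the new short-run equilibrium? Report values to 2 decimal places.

After both shocks: AD is y = 5045 − 7p and SRAS is y = 2594 + 7p.
Setting them equal: 2451 = 14p, so p = 175.07.
Substituting into AD, y = 3819.50.

p = 175.07, y = 3819.50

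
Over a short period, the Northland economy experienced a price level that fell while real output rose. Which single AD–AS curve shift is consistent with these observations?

P fell and Y rose. An AD shift moves P and Y in the same direction; an SRAS shift moves them in opposite directions.
Here P and Y moved in opposite directions, so the SRAS curve shifted.
Since Y rose, SRAS shifted right.

SRAS shifted right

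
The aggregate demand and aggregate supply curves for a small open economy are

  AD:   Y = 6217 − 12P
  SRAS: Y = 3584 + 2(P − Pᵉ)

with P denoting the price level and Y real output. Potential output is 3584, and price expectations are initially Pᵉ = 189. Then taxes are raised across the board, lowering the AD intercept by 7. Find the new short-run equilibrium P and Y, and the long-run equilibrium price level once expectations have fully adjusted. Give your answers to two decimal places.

Short run: P = 214.57, Y = 3635.14. Long run: P = 218.83.

AD shifts left: new AD is Y = 6210 − 12P. With Pᵉ = 189, SRAS is Y = 3206 + 2P.
Short run: 6210 − 12P = 3206 + 2P gives 3004 = 14P, so P = 214.57 and Y = 6210 − 12P = 3635.14.
Y = 3635.14 is above potential 3584; expectations adjust and SRAS shifts left until Y = 3584.
Long run: on the new AD curve, 3584 = 6210 − 12P gives P = 218.83.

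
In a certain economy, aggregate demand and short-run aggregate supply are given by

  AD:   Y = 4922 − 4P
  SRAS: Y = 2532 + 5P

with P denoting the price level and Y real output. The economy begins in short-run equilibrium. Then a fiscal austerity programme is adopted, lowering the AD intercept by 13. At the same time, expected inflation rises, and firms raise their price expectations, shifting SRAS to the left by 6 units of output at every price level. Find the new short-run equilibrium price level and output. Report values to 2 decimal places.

After both shocks: AD is Y = 4909 − 4P and SRAS is Y = 2526 + 5P.
Setting them equal: 2383 = 9P, so P = 264.78.
Substituting into AD, Y = 3849.89.

P = 264.78, Y = 3849.89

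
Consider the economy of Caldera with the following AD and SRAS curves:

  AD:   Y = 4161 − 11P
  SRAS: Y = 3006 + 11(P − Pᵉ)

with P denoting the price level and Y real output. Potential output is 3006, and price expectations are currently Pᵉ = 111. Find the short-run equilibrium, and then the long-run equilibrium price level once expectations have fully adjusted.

Short run: P = 108, Y = 2973. Long run: P = 105.

Short run: with Pᵉ = 111, SRAS is Y = 1785 + 11P. Setting AD = SRAS gives 2376 = 22P, so P = 108 and Y = 4161 − 11·108 = 2973.
Output 2973 is below potential 3006, so over time expected prices fall and SRAS shifts right until Y returns to 3006.
Long run: Y = 3006 on the AD curve gives 3006 = 4161 − 11P, so P = 105.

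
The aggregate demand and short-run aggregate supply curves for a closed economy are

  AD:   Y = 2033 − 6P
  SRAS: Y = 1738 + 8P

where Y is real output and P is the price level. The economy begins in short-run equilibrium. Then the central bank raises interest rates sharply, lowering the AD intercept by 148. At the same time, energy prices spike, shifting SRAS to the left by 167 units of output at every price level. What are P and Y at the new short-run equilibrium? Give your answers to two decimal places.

P = 22.43, Y = 1750.43

After both shocks: AD is Y = 1885 − 6P and SRAS is Y = 1571 + 8P.
Setting them equal: 314 = 14P, so P = 22.43.
Substituting into AD, Y = 1750.43.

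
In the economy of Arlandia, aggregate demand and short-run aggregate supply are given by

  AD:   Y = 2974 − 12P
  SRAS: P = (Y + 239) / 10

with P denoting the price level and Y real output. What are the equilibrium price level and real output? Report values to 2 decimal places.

P = 146.05, Y = 1221.45

Rearrange SRAS to Y = 10P − 239.
Set AD = SRAS: 2974 − 12P = 10P − 239, so 3213 = 22P and P = 146.05.
Substituting into AD, Y = 2974 − 12P = 1221.45.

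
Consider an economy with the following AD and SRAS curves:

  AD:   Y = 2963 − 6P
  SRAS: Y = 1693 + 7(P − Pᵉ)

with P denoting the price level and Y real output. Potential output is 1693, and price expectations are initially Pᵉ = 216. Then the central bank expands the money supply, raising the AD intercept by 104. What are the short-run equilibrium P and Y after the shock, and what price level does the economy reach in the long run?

AD shifts right: new AD is Y = 3067 − 6P. With Pᵉ = 216, SRAS is Y = 181 + 7P.
Short run: 3067 − 6P = 181 + 7P gives 2886 = 13P, so P = 222 and Y = 3067 − 6·222 = 1735.
Y = 1735 is above potential 1693; expectations adjust and SRAS shifts left until Y = 1693.
Long run: on the new AD curve, 1693 = 3067 − 6P gives P = 229.

Short run: P = 222, Y = 1735. Long run: P = 229.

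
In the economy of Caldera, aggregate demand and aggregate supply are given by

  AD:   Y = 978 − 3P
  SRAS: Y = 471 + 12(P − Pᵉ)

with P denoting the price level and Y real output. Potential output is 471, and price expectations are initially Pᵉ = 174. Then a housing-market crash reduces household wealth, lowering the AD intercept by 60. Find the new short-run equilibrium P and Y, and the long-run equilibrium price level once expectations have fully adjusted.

AD shifts left: new AD is Y = 918 − 3P. With Pᵉ = 174, SRAS is Y = 12P − 1617.
Short run: 918 − 3P = 12P − 1617 gives 2535 = 15P, so P = 169 and Y = 918 − 3·169 = 411.
Y = 411 is below potential 471; expectations adjust and SRAS shifts right until Y = 471.
Long run: on the new AD curve, 471 = 918 − 3P gives P = 149.

Short run: P = 169, Y = 411. Long run: P = 149.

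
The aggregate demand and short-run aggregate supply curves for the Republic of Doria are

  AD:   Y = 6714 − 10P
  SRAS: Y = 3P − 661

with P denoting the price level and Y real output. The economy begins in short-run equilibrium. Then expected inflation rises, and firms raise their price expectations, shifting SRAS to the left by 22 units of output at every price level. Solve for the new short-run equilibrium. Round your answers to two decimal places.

This is a negative supply shock: SRAS shifts left.
New SRAS: Y = 3P − 683.
Set AD = SRAS: 6714 − 10P = 3P − 683, so 7397 = 13P and P = 569.00.
Substituting into AD, Y = 1024.00.

P = 569.00, Y = 1024.00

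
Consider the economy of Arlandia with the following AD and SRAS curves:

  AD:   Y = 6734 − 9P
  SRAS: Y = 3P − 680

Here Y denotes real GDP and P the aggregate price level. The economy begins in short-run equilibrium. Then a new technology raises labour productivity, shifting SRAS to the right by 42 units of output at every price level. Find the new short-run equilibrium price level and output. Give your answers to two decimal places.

P = 614.33, Y = 1205.00

This is a positive supply shock: SRAS shifts right.
New SRAS: Y = 3P − 638.
Set AD = SRAS: 6734 − 9P = 3P − 638, so 7372 = 12P and P = 614.33.
Substituting into AD, Y = 1205.00.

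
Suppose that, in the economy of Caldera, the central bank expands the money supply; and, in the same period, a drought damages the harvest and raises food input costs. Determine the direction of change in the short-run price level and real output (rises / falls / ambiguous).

The first event is a positive demand shock: AD shifts right, which by itself pushes P up and Y up.
The second is an adverse supply shock: SRAS shifts left, which by itself pushes P up and Y down.
Both shocks push P up, so P rises. The two shocks push Y in opposite directions, so the effect on Y is ambiguous.

Price level: rises; output: ambiguous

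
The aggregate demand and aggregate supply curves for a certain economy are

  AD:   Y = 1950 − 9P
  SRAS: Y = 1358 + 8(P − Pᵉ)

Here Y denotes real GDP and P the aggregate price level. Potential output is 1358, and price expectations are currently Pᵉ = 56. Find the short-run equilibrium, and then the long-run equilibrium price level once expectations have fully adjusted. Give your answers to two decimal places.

Short run: with Pᵉ = 56, SRAS is Y = 910 + 8P. Setting AD = SRAS gives 1040 = 17P, so P = 61.18 and Y = 1950 − 9P = 1399.41.
Output 1399.41 is above potential 1358, so over time expected prices rise and SRAS shifts left until Y returns to 1358.
Long run: Y = 1358 on the AD curve gives 1358 = 1950 − 9P, so P = 65.78.

Short run: P = 61.18, Y = 1399.41. Long run: P = 65.78.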